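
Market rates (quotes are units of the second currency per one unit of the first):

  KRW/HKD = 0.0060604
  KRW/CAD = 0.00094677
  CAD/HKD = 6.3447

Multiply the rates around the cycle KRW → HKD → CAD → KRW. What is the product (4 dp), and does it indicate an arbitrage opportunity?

Around KRW → HKD → CAD → KRW: 1 × 0.0060604 ÷ 6.3447 ÷ 0.00094677 = 1.008894
Product > 1; profitable direction is KRW → HKD → CAD → KRW.

1.0089 (arbitrage exists)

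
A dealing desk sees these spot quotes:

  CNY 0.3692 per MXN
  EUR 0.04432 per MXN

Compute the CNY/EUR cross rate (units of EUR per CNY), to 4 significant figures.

CNY/EUR = 0.1200

1 CNY ÷ 0.3692 = 2.70856 MXN
2.70856 MXN × 0.04432 = 0.120043 EUR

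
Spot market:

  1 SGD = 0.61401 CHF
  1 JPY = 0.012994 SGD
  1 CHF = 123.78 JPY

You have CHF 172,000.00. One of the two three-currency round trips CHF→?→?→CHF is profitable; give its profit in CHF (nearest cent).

Profit: CHF 2,164.51

Profitable loop is CHF → SGD → JPY → CHF:
CHF 172,000.00 ÷ 0.61401 = SGD 280,125.73
SGD 280,125.73 ÷ 0.012994 = JPY 21,558,083
JPY 21,558,083 ÷ 123.78 = CHF 174,164.51
Profit = CHF 174,164.51 − CHF 172,000.00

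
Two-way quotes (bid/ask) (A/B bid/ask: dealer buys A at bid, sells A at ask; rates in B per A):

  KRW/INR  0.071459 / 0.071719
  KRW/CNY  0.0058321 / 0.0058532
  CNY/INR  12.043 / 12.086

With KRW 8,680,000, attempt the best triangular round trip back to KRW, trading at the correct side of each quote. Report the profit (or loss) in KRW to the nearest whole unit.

Best loop KRW → INR → CNY → KRW:
KRW 8,680,000 × 0.071459 (sell KRW at bid) = INR 620,264.12
INR 620,264.12 ÷ 12.086 (buy CNY at ask) = CNY 51,320.88
CNY 51,320.88 ÷ 0.0058532 (buy KRW at ask) = KRW 8,768,003

Net profit: KRW 88,003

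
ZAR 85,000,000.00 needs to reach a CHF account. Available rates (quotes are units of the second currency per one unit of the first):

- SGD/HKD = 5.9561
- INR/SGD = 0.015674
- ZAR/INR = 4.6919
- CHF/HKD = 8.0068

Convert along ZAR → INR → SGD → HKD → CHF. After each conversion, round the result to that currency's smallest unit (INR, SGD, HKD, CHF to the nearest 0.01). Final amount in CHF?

CHF 4,649,973.90

ZAR 85,000,000.00 × 4.6919 = INR 398,811,500.00
INR 398,811,500.00 × 0.015674 = SGD 6,250,971.45
SGD 6,250,971.45 × 5.9561 = HKD 37,231,411.05
HKD 37,231,411.05 ÷ 8.0068 = CHF 4,649,973.90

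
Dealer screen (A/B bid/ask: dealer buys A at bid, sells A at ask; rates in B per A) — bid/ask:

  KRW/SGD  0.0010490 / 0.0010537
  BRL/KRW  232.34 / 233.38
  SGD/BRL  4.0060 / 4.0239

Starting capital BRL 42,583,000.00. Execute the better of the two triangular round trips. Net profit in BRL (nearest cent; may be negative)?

Best loop BRL → SGD → KRW → BRL:
BRL 42,583,000.00 ÷ 4.0239 (buy SGD at ask) = SGD 10,582,519.45
SGD 10,582,519.45 ÷ 0.0010537 (buy KRW at ask) = KRW 10,043,199,626
KRW 10,043,199,626 ÷ 233.38 (buy BRL at ask) = BRL 43,033,677.38

Net profit: BRL 450,677.38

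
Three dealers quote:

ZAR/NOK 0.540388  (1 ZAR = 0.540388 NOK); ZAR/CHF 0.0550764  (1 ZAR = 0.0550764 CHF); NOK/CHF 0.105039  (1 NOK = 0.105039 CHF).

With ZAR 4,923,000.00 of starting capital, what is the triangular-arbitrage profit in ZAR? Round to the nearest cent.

Profit: ZAR 150,650.71

Profitable loop is ZAR → NOK → CHF → ZAR:
ZAR 4,923,000.00 × 0.540388 = NOK 2,660,330.12
NOK 2,660,330.12 × 0.105039 = CHF 279,438.42
CHF 279,438.42 ÷ 0.0550764 = ZAR 5,073,650.71
Profit = ZAR 5,073,650.71 − ZAR 4,923,000.00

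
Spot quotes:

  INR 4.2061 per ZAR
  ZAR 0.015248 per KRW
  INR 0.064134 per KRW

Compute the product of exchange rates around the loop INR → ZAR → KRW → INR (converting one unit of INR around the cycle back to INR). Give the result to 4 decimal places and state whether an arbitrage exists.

1.0000 (no arbitrage)

Around INR → ZAR → KRW → INR: 1 ÷ 4.2061 ÷ 0.015248 × 0.064134 = 0.999990
Product ≈ 1 (deviation 0.001%, within rounding noise).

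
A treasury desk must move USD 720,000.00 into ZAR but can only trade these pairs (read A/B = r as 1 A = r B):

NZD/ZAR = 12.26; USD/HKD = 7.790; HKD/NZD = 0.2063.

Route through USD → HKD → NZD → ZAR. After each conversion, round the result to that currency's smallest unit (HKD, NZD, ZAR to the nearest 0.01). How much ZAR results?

USD 720,000.00 × 7.790 = HKD 5,608,800.00
HKD 5,608,800.00 × 0.2063 = NZD 1,157,095.44
NZD 1,157,095.44 × 12.26 = ZAR 14,185,990.09

ZAR 14,185,990.09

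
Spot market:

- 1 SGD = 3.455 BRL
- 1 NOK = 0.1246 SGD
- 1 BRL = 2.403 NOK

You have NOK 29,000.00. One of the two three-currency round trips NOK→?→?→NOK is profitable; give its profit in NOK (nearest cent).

Profit: NOK 999.77

Profitable loop is NOK → SGD → BRL → NOK:
NOK 29,000.00 × 0.1246 = SGD 3,613.40
SGD 3,613.40 × 3.455 = BRL 12,484.30
BRL 12,484.30 × 2.403 = NOK 29,999.77
Profit = NOK 29,999.77 − NOK 29,000.00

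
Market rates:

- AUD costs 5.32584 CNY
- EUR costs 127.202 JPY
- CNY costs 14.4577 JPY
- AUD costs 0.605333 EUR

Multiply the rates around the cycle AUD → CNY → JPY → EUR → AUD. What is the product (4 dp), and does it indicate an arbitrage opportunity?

1.0000 (no arbitrage)

Around AUD → CNY → JPY → EUR → AUD: 1 × 5.32584 × 14.4577 ÷ 127.202 ÷ 0.605333 = 0.999998
Product ≈ 1 (deviation 0.000%, within rounding noise).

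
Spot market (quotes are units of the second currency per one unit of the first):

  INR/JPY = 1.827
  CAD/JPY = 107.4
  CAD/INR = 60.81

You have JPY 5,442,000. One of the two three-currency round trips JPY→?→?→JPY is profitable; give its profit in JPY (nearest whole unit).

Profit: JPY 187,474

Profitable loop is JPY → CAD → INR → JPY:
JPY 5,442,000 ÷ 107.4 = CAD 50,670.39
CAD 50,670.39 × 60.81 = INR 3,081,266.48
INR 3,081,266.48 × 1.827 = JPY 5,629,474
Profit = JPY 5,629,474 − JPY 5,442,000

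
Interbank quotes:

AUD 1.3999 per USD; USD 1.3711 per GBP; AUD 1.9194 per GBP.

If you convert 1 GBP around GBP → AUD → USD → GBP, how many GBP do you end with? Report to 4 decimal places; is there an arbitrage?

Around GBP → AUD → USD → GBP: 1 × 1.9194 ÷ 1.3999 ÷ 1.3711 = 0.999998
Product ≈ 1 (deviation 0.000%, within rounding noise).

1.0000 (no arbitrage)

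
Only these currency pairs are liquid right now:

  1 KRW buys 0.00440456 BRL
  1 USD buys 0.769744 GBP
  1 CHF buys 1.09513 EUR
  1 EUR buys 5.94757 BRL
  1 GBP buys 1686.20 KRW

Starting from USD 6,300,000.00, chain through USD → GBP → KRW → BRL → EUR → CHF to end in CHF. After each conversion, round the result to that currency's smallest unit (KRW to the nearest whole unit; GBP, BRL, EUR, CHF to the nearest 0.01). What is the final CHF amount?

USD 6,300,000.00 × 0.769744 = GBP 4,849,387.20
GBP 4,849,387.20 × 1686.20 = KRW 8,177,036,697
KRW 8,177,036,697 × 0.00440456 = BRL 36,016,248.75
BRL 36,016,248.75 ÷ 5.94757 = EUR 6,055,624.19
EUR 6,055,624.19 ÷ 1.09513 = CHF 5,529,593.92

CHF 5,529,593.92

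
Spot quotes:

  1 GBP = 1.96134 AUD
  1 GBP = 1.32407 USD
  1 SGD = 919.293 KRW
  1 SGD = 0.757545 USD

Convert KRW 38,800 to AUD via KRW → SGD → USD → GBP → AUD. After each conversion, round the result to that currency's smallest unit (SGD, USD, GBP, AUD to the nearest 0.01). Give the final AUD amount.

KRW 38,800 ÷ 919.293 = SGD 42.21
SGD 42.21 × 0.757545 = USD 31.98
USD 31.98 ÷ 1.32407 = GBP 24.15
GBP 24.15 × 1.96134 = AUD 47.37

AUD 47.37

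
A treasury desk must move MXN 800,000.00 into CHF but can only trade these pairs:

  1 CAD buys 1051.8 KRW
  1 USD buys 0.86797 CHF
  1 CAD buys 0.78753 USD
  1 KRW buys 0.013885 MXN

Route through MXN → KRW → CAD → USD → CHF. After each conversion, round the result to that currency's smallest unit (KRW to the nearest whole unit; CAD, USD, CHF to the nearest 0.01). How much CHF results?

MXN 800,000.00 ÷ 0.013885 = KRW 57,616,133
KRW 57,616,133 ÷ 1051.8 = CAD 54,778.60
CAD 54,778.60 × 0.78753 = USD 43,139.79
USD 43,139.79 × 0.86797 = CHF 37,444.04

CHF 37,444.04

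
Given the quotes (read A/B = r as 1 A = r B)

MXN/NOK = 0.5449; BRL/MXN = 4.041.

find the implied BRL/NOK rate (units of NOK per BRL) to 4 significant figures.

1 BRL × 4.041 = 4.041 MXN
4.041 MXN × 0.5449 = 2.20194 NOK

BRL/NOK = 2.202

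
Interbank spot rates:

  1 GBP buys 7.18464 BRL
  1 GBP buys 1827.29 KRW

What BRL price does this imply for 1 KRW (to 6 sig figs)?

1 KRW ÷ 1827.29 = 0.000547259 GBP
0.000547259 GBP × 7.18464 = 0.00393186 BRL

KRW/BRL = 0.00393186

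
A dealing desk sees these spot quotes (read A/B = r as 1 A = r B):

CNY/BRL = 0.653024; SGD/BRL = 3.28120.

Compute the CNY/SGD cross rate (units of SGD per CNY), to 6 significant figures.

1 CNY × 0.653024 = 0.653024 BRL
0.653024 BRL ÷ 3.28120 = 0.19902 SGD

CNY/SGD = 0.199020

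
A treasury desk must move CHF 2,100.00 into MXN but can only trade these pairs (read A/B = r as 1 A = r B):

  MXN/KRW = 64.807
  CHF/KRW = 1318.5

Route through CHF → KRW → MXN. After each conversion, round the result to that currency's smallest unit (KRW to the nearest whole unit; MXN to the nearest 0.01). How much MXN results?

CHF 2,100.00 × 1318.5 = KRW 2,768,850
KRW 2,768,850 ÷ 64.807 = MXN 42,724.55

MXN 42,724.55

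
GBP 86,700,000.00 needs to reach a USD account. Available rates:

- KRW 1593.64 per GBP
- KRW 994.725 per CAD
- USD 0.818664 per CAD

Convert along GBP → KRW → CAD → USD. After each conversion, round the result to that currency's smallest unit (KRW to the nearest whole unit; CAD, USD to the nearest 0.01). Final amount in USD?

USD 113,713,487.58

GBP 86,700,000.00 × 1593.64 = KRW 138,168,588,000
KRW 138,168,588,000 ÷ 994.725 = CAD 138,901,292.32
CAD 138,901,292.32 × 0.818664 = USD 113,713,487.58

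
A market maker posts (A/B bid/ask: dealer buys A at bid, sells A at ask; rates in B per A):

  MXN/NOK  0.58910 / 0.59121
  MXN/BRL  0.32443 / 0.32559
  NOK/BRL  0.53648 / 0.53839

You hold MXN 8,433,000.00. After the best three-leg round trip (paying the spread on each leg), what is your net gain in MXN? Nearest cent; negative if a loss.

Net profit: MXN 162,365.54

Best loop MXN → BRL → NOK → MXN:
MXN 8,433,000.00 × 0.32443 (sell MXN at bid) = BRL 2,735,918.19
BRL 2,735,918.19 ÷ 0.53839 (buy NOK at ask) = NOK 5,081,666.06
NOK 5,081,666.06 ÷ 0.59121 (buy MXN at ask) = MXN 8,595,365.54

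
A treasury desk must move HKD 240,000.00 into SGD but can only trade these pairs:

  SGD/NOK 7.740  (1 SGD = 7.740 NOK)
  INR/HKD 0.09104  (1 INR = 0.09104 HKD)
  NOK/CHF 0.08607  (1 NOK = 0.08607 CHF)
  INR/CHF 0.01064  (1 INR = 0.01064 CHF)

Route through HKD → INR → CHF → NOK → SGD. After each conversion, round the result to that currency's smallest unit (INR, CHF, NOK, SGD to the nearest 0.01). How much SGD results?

SGD 42,104.44

HKD 240,000.00 ÷ 0.09104 = INR 2,636,203.87
INR 2,636,203.87 × 0.01064 = CHF 28,049.21
CHF 28,049.21 ÷ 0.08607 = NOK 325,888.35
NOK 325,888.35 ÷ 7.740 = SGD 42,104.44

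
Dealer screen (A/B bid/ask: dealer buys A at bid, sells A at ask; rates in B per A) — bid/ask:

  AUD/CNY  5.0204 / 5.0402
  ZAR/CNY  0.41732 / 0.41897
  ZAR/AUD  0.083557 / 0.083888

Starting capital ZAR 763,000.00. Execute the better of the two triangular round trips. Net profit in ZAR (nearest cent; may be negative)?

Best loop ZAR → AUD → CNY → ZAR:
ZAR 763,000.00 × 0.083557 (sell ZAR at bid) = AUD 63,753.99
AUD 63,753.99 × 5.0204 (sell AUD at bid) = CNY 320,070.54
CNY 320,070.54 ÷ 0.41897 (buy ZAR at ask) = ZAR 763,946.19

Net profit: ZAR 946.19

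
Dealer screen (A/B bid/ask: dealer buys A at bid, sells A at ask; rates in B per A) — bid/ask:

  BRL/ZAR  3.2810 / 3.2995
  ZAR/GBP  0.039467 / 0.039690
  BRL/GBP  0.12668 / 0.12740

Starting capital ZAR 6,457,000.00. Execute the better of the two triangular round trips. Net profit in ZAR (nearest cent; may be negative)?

Best loop ZAR → GBP → BRL → ZAR:
ZAR 6,457,000.00 × 0.039467 (sell ZAR at bid) = GBP 254,838.42
GBP 254,838.42 ÷ 0.12740 (buy BRL at ask) = BRL 2,000,301.56
BRL 2,000,301.56 × 3.2810 (sell BRL at bid) = ZAR 6,562,989.42

Net profit: ZAR 105,989.42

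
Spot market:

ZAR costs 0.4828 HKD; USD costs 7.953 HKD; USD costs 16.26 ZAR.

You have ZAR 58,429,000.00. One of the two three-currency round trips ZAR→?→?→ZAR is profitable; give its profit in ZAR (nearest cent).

Profitable loop is ZAR → USD → HKD → ZAR:
ZAR 58,429,000.00 ÷ 16.26 = USD 3,593,419.43
USD 3,593,419.43 × 7.953 = HKD 28,578,464.76
HKD 28,578,464.76 ÷ 0.4828 = ZAR 59,193,174.73
Profit = ZAR 59,193,174.73 − ZAR 58,429,000.00

Profit: ZAR 764,174.73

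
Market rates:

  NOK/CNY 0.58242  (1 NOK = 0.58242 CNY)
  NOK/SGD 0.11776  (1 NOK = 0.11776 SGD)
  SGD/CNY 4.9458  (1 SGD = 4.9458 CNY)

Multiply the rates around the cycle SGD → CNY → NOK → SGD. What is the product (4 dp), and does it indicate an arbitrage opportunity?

Around SGD → CNY → NOK → SGD: 1 × 4.9458 ÷ 0.58242 × 0.11776 = 0.999996
Product ≈ 1 (deviation 0.000%, within rounding noise).

1.0000 (no arbitrage)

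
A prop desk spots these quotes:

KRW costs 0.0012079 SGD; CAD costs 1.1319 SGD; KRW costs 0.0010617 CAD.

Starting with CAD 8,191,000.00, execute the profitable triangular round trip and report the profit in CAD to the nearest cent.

Profit: CAD 41,998.38

Profitable loop is CAD → KRW → SGD → CAD:
CAD 8,191,000.00 ÷ 0.0010617 = KRW 7,714,985,401
KRW 7,714,985,401 × 0.0012079 = SGD 9,318,930.87
SGD 9,318,930.87 ÷ 1.1319 = CAD 8,232,998.38
Profit = CAD 8,232,998.38 − CAD 8,191,000.00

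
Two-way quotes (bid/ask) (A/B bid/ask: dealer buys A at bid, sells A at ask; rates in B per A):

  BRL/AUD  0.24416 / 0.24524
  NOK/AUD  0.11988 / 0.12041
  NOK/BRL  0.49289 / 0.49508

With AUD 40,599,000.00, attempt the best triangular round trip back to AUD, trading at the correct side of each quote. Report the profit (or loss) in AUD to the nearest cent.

Best loop AUD → NOK → BRL → AUD:
AUD 40,599,000.00 ÷ 0.12041 (buy NOK at ask) = NOK 337,172,992.28
NOK 337,172,992.28 × 0.49289 (sell NOK at bid) = BRL 166,189,196.16
BRL 166,189,196.16 × 0.24416 (sell BRL at bid) = AUD 40,576,754.14

Net result: AUD -22,245.86 (no profitable arbitrage after spreads)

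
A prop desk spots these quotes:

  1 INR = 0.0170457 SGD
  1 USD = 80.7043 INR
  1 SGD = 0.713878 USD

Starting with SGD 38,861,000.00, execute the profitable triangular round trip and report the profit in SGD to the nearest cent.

Profitable loop is SGD → INR → USD → SGD:
SGD 38,861,000.00 ÷ 0.0170457 = INR 2,279,812,504.03
INR 2,279,812,504.03 ÷ 80.7043 = USD 28,248,959.52
USD 28,248,959.52 ÷ 0.713878 = SGD 39,571,130.53
Profit = SGD 39,571,130.53 − SGD 38,861,000.00

Profit: SGD 710,130.53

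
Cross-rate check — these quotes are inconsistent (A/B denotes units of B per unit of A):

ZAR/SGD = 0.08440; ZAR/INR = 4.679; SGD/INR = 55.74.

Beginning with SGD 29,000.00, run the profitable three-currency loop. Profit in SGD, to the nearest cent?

Profitable loop is SGD → INR → ZAR → SGD:
SGD 29,000.00 × 55.74 = INR 1,616,460.00
INR 1,616,460.00 ÷ 4.679 = ZAR 345,471.25
ZAR 345,471.25 × 0.08440 = SGD 29,157.77
Profit = SGD 29,157.77 − SGD 29,000.00

Profit: SGD 157.77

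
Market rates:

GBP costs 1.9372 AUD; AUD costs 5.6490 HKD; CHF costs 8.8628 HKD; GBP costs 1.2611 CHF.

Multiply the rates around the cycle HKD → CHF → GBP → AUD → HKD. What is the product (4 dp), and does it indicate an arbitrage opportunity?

0.9791 (arbitrage exists)

Around HKD → CHF → GBP → AUD → HKD: 1 ÷ 8.8628 ÷ 1.2611 × 1.9372 × 5.6490 = 0.979097
Product < 1; profitable direction is HKD → AUD → GBP → CHF → HKD.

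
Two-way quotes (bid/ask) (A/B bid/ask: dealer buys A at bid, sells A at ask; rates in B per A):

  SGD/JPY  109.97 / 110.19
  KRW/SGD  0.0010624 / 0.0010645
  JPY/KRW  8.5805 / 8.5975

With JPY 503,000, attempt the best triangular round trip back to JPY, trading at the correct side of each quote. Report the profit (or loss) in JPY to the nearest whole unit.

Net profit: JPY 1,246

Best loop JPY → KRW → SGD → JPY:
JPY 503,000 × 8.5805 (sell JPY at bid) = KRW 4,315,992
KRW 4,315,992 × 0.0010624 (sell KRW at bid) = SGD 4,585.31
SGD 4,585.31 × 109.97 (sell SGD at bid) = JPY 504,246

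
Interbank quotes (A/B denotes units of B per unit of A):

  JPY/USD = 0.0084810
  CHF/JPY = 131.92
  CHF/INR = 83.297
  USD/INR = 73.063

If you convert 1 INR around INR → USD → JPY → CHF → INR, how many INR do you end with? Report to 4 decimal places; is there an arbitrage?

Around INR → USD → JPY → CHF → INR: 1 ÷ 73.063 ÷ 0.0084810 ÷ 131.92 × 83.297 = 1.019000
Product > 1; profitable direction is INR → USD → JPY → CHF → INR.

1.0190 (arbitrage exists)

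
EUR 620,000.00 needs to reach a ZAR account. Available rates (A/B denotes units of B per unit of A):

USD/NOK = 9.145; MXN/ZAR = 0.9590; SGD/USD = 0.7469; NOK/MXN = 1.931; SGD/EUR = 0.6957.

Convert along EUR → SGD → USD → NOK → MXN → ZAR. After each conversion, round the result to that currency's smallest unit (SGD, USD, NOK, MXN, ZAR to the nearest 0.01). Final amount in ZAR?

EUR 620,000.00 ÷ 0.6957 = SGD 891,188.73
SGD 891,188.73 × 0.7469 = USD 665,628.86
USD 665,628.86 × 9.145 = NOK 6,087,175.92
NOK 6,087,175.92 × 1.931 = MXN 11,754,336.70
MXN 11,754,336.70 × 0.9590 = ZAR 11,272,408.90

ZAR 11,272,408.90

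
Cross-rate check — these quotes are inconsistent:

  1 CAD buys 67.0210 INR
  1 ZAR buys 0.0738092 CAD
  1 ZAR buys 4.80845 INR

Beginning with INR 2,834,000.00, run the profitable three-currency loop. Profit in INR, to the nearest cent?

Profitable loop is INR → ZAR → CAD → INR:
INR 2,834,000.00 ÷ 4.80845 = ZAR 589,379.11
ZAR 589,379.11 × 0.0738092 = CAD 43,501.60
CAD 43,501.60 × 67.0210 = INR 2,915,520.79
Profit = INR 2,915,520.79 − INR 2,834,000.00

Profit: INR 81,520.79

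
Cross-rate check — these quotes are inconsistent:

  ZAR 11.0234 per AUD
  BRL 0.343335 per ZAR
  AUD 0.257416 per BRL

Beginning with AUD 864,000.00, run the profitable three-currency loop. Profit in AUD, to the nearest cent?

Profit: AUD 22,838.54

Profitable loop is AUD → BRL → ZAR → AUD:
AUD 864,000.00 ÷ 0.257416 = BRL 3,356,434.72
BRL 3,356,434.72 ÷ 0.343335 = ZAR 9,775,976.00
ZAR 9,775,976.00 ÷ 11.0234 = AUD 886,838.54
Profit = AUD 886,838.54 − AUD 864,000.00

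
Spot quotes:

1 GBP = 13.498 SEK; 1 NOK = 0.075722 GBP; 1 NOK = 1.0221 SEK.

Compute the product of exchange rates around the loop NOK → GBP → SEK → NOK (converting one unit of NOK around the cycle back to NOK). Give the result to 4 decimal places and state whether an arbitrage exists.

1.0000 (no arbitrage)

Around NOK → GBP → SEK → NOK: 1 × 0.075722 × 13.498 ÷ 1.0221 = 0.999996
Product ≈ 1 (deviation 0.000%, within rounding noise).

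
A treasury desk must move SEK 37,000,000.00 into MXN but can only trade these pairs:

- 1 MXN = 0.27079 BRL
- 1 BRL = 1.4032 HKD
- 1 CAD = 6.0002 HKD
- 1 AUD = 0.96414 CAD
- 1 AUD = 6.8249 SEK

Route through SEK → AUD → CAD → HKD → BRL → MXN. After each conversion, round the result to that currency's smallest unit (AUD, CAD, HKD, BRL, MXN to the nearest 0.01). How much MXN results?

MXN 82,538,972.97

SEK 37,000,000.00 ÷ 6.8249 = AUD 5,421,324.85
AUD 5,421,324.85 × 0.96414 = CAD 5,226,916.14
CAD 5,226,916.14 × 6.0002 = HKD 31,362,542.22
HKD 31,362,542.22 ÷ 1.4032 = BRL 22,350,728.49
BRL 22,350,728.49 ÷ 0.27079 = MXN 82,538,972.97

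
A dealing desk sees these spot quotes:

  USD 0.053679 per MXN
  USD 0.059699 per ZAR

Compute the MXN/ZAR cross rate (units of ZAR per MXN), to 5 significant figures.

1 MXN × 0.053679 = 0.053679 USD
0.053679 USD ÷ 0.059699 = 0.899161 ZAR

MXN/ZAR = 0.89916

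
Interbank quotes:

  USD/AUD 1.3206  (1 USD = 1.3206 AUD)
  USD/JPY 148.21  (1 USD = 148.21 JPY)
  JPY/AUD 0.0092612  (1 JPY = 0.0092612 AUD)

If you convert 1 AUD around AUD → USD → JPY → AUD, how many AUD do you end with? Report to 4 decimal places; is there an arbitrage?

Around AUD → USD → JPY → AUD: 1 ÷ 1.3206 × 148.21 × 0.0092612 = 1.039378
Product > 1; profitable direction is AUD → USD → JPY → AUD.

1.0394 (arbitrage exists)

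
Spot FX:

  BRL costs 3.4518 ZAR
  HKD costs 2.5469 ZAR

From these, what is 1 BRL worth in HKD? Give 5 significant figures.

1 BRL × 3.4518 = 3.4518 ZAR
3.4518 ZAR ÷ 2.5469 = 1.35529 HKD

BRL/HKD = 1.3553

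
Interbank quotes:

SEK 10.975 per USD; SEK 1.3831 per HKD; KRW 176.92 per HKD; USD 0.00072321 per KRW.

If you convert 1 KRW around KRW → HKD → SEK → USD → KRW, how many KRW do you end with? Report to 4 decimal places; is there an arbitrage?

0.9849 (arbitrage exists)

Around KRW → HKD → SEK → USD → KRW: 1 ÷ 176.92 × 1.3831 ÷ 10.975 ÷ 0.00072321 = 0.984935
Product < 1; profitable direction is KRW → USD → SEK → HKD → KRW.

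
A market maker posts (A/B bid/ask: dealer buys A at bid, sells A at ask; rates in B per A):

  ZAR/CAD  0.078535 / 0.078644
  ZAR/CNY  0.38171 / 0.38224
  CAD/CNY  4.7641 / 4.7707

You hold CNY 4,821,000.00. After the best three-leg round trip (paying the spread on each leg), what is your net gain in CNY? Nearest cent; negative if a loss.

Best loop CNY → CAD → ZAR → CNY:
CNY 4,821,000.00 ÷ 4.7707 (buy CAD at ask) = CAD 1,010,543.53
CAD 1,010,543.53 ÷ 0.078644 (buy ZAR at ask) = ZAR 12,849,594.71
ZAR 12,849,594.71 × 0.38171 (sell ZAR at bid) = CNY 4,904,818.80

Net profit: CNY 83,818.80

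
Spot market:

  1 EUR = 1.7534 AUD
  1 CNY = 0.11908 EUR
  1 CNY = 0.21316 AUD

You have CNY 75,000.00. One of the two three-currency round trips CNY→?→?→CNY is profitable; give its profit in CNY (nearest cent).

Profitable loop is CNY → AUD → EUR → CNY:
CNY 75,000.00 × 0.21316 = AUD 15,987.00
AUD 15,987.00 ÷ 1.7534 = EUR 9,117.71
EUR 9,117.71 ÷ 0.11908 = CNY 76,567.97
Profit = CNY 76,567.97 − CNY 75,000.00

Profit: CNY 1,567.97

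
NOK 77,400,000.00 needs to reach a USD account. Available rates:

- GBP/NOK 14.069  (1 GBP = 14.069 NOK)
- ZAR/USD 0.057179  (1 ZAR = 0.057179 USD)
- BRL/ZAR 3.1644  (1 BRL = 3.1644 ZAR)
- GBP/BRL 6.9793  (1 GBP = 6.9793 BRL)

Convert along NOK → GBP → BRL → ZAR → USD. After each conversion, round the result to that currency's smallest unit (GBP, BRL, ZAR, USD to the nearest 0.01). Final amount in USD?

NOK 77,400,000.00 ÷ 14.069 = GBP 5,501,457.10
GBP 5,501,457.10 × 6.9793 = BRL 38,396,319.54
BRL 38,396,319.54 × 3.1644 = ZAR 121,501,313.55
ZAR 121,501,313.55 × 0.057179 = USD 6,947,323.61

USD 6,947,323.61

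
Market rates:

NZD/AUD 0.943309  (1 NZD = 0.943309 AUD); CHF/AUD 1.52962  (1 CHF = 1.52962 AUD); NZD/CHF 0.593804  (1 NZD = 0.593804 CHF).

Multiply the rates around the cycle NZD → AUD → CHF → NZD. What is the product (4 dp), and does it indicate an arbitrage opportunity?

1.0385 (arbitrage exists)

Around NZD → AUD → CHF → NZD: 1 × 0.943309 ÷ 1.52962 ÷ 0.593804 = 1.038550
Product > 1; profitable direction is NZD → AUD → CHF → NZD.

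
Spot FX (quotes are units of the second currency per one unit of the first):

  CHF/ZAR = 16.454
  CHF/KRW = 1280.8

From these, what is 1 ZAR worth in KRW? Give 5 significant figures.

1 ZAR ÷ 16.454 = 0.0607755 CHF
0.0607755 CHF × 1280.8 = 77.8413 KRW

ZAR/KRW = 77.841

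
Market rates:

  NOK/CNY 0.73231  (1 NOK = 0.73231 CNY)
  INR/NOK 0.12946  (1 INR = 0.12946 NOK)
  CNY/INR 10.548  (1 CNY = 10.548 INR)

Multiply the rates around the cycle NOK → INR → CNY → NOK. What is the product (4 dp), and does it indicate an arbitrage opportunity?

Around NOK → INR → CNY → NOK: 1 ÷ 0.12946 ÷ 10.548 ÷ 0.73231 = 0.999998
Product ≈ 1 (deviation 0.000%, within rounding noise).

1.0000 (no arbitrage)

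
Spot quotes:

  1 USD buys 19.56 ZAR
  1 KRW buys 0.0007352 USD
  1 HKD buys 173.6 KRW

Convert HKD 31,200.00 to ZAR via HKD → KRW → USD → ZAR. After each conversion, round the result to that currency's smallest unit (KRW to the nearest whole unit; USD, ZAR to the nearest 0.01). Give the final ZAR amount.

ZAR 77,889.48

HKD 31,200.00 × 173.6 = KRW 5,416,320
KRW 5,416,320 × 0.0007352 = USD 3,982.08
USD 3,982.08 × 19.56 = ZAR 77,889.48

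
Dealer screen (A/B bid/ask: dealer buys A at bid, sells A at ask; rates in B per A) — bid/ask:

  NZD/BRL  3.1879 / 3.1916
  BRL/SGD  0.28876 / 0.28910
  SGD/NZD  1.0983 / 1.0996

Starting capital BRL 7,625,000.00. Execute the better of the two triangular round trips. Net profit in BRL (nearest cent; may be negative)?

Best loop BRL → SGD → NZD → BRL:
BRL 7,625,000.00 × 0.28876 (sell BRL at bid) = SGD 2,201,795.00
SGD 2,201,795.00 × 1.0983 (sell SGD at bid) = NZD 2,418,231.45
NZD 2,418,231.45 × 3.1879 (sell NZD at bid) = BRL 7,709,080.03

Net profit: BRL 84,080.03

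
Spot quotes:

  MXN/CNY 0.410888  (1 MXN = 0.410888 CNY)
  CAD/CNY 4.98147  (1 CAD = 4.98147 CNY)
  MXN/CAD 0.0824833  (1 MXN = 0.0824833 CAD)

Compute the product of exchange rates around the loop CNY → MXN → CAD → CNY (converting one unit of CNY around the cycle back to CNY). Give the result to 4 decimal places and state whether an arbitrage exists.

1.0000 (no arbitrage)

Around CNY → MXN → CAD → CNY: 1 ÷ 0.410888 × 0.0824833 × 4.98147 = 1.000000
Product ≈ 1 (deviation 0.000%, within rounding noise).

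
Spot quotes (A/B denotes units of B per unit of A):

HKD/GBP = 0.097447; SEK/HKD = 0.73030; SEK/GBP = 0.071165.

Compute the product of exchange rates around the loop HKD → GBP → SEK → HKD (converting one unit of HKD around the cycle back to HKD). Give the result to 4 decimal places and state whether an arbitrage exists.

1.0000 (no arbitrage)

Around HKD → GBP → SEK → HKD: 1 × 0.097447 ÷ 0.071165 × 0.73030 = 1.000008
Product ≈ 1 (deviation 0.001%, within rounding noise).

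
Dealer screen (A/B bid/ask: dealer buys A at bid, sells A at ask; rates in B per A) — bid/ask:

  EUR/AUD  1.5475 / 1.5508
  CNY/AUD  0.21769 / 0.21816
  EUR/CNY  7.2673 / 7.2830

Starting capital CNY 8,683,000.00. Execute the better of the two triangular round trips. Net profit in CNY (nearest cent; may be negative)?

Net profit: CNY 174,794.01

Best loop CNY → AUD → EUR → CNY:
CNY 8,683,000.00 × 0.21769 (sell CNY at bid) = AUD 1,890,202.27
AUD 1,890,202.27 ÷ 1.5508 (buy EUR at ask) = EUR 1,218,856.25
EUR 1,218,856.25 × 7.2673 (sell EUR at bid) = CNY 8,857,794.01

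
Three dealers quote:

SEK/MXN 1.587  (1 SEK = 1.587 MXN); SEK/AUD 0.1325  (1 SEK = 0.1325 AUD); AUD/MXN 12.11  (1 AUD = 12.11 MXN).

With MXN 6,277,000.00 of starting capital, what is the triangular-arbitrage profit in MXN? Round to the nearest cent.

Profit: MXN 69,513.72

Profitable loop is MXN → SEK → AUD → MXN:
MXN 6,277,000.00 ÷ 1.587 = SEK 3,955,261.50
SEK 3,955,261.50 × 0.1325 = AUD 524,072.15
AUD 524,072.15 × 12.11 = MXN 6,346,513.72
Profit = MXN 6,346,513.72 − MXN 6,277,000.00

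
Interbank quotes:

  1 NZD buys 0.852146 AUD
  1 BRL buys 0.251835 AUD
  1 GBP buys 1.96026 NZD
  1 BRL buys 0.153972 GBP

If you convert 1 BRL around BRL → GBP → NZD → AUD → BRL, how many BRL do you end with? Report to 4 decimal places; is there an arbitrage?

1.0213 (arbitrage exists)

Around BRL → GBP → NZD → AUD → BRL: 1 × 0.153972 × 1.96026 × 0.852146 ÷ 0.251835 = 1.021300
Product > 1; profitable direction is BRL → GBP → NZD → AUD → BRL.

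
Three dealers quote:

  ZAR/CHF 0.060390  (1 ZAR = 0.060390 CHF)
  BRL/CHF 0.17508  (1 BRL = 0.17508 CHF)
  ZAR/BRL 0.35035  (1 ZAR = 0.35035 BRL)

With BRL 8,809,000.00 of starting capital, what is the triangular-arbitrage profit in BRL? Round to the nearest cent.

Profitable loop is BRL → CHF → ZAR → BRL:
BRL 8,809,000.00 × 0.17508 = CHF 1,542,279.72
CHF 1,542,279.72 ÷ 0.060390 = ZAR 25,538,660.71
ZAR 25,538,660.71 × 0.35035 = BRL 8,947,469.78
Profit = BRL 8,947,469.78 − BRL 8,809,000.00

Profit: BRL 138,469.78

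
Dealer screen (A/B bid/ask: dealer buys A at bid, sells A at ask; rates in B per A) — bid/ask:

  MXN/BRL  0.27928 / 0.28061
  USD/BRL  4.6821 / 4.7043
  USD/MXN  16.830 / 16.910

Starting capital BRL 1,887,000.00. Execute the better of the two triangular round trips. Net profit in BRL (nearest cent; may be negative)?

Net result: BRL -1,611.55 (no profitable arbitrage after spreads)

Best loop BRL → USD → MXN → BRL:
BRL 1,887,000.00 ÷ 4.7043 (buy USD at ask) = USD 401,122.38
USD 401,122.38 × 16.830 (sell USD at bid) = MXN 6,750,889.61
MXN 6,750,889.61 × 0.27928 (sell MXN at bid) = BRL 1,885,388.45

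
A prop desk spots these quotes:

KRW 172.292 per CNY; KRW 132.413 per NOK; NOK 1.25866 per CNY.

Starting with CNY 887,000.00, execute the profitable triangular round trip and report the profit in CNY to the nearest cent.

Profitable loop is CNY → KRW → NOK → CNY:
CNY 887,000.00 × 172.292 = KRW 152,823,004
KRW 152,823,004 ÷ 132.413 = NOK 1,154,138.97
NOK 1,154,138.97 ÷ 1.25866 = CNY 916,958.49
Profit = CNY 916,958.49 − CNY 887,000.00

Profit: CNY 29,958.49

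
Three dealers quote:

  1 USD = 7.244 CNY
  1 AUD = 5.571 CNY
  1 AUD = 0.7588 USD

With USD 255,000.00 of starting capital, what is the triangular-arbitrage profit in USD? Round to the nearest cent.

Profit: USD 3,444.67

Profitable loop is USD → AUD → CNY → USD:
USD 255,000.00 ÷ 0.7588 = AUD 336,056.93
AUD 336,056.93 × 5.571 = CNY 1,872,173.17
CNY 1,872,173.17 ÷ 7.244 = USD 258,444.67
Profit = USD 258,444.67 − USD 255,000.00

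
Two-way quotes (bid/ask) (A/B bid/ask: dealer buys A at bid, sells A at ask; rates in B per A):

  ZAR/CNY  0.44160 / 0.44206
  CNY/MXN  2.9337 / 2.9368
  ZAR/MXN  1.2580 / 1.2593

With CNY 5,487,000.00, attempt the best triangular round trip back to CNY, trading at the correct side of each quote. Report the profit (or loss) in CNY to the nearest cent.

Best loop CNY → MXN → ZAR → CNY:
CNY 5,487,000.00 × 2.9337 (sell CNY at bid) = MXN 16,097,211.90
MXN 16,097,211.90 ÷ 1.2593 (buy ZAR at ask) = ZAR 12,782,666.48
ZAR 12,782,666.48 × 0.44160 (sell ZAR at bid) = CNY 5,644,825.52

Net profit: CNY 157,825.52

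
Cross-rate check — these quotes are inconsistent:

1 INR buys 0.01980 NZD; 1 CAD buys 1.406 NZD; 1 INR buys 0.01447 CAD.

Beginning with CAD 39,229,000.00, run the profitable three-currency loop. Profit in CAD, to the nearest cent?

Profitable loop is CAD → NZD → INR → CAD:
CAD 39,229,000.00 × 1.406 = NZD 55,155,974.00
NZD 55,155,974.00 ÷ 0.01980 = INR 2,785,655,252.53
INR 2,785,655,252.53 × 0.01447 = CAD 40,308,431.50
Profit = CAD 40,308,431.50 − CAD 39,229,000.00

Profit: CAD 1,079,431.50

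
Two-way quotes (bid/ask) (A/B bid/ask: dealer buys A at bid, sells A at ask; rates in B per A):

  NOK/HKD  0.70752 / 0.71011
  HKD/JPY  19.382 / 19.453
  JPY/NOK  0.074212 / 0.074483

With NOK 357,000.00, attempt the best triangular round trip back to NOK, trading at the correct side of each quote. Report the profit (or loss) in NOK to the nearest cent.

Net profit: NOK 6,311.93

Best loop NOK → HKD → JPY → NOK:
NOK 357,000.00 × 0.70752 (sell NOK at bid) = HKD 252,584.64
HKD 252,584.64 × 19.382 (sell HKD at bid) = JPY 4,895,595
JPY 4,895,595 × 0.074212 (sell JPY at bid) = NOK 363,311.93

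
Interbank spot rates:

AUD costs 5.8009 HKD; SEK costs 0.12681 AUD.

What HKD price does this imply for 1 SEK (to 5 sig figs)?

1 SEK × 0.12681 = 0.12681 AUD
0.12681 AUD × 5.8009 = 0.735612 HKD

SEK/HKD = 0.73561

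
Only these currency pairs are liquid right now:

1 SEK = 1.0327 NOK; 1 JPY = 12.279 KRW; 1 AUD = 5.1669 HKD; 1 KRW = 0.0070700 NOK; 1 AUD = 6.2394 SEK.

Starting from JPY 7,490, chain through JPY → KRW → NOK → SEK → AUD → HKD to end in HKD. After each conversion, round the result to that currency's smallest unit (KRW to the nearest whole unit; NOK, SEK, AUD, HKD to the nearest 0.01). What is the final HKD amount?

HKD 521.39

JPY 7,490 × 12.279 = KRW 91,970
KRW 91,970 × 0.0070700 = NOK 650.23
NOK 650.23 ÷ 1.0327 = SEK 629.64
SEK 629.64 ÷ 6.2394 = AUD 100.91
AUD 100.91 × 5.1669 = HKD 521.39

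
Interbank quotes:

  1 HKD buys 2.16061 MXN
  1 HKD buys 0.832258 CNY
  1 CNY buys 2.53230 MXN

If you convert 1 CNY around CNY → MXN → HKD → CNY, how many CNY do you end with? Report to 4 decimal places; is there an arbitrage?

0.9754 (arbitrage exists)

Around CNY → MXN → HKD → CNY: 1 × 2.53230 ÷ 2.16061 × 0.832258 = 0.975431
Product < 1; profitable direction is CNY → HKD → MXN → CNY.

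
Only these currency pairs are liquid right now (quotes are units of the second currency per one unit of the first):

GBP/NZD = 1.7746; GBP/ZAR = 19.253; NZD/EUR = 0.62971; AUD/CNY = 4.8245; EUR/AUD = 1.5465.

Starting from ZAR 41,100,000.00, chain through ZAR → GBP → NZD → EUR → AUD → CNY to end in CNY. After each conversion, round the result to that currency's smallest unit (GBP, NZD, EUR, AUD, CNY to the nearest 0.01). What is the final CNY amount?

ZAR 41,100,000.00 ÷ 19.253 = GBP 2,134,732.25
GBP 2,134,732.25 × 1.7746 = NZD 3,788,295.85
NZD 3,788,295.85 × 0.62971 = EUR 2,385,527.78
EUR 2,385,527.78 × 1.5465 = AUD 3,689,218.71
AUD 3,689,218.71 × 4.8245 = CNY 17,798,635.67

CNY 17,798,635.67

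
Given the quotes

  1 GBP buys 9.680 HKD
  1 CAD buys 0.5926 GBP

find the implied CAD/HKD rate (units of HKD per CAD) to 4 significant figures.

1 CAD × 0.5926 = 0.5926 GBP
0.5926 GBP × 9.680 = 5.73637 HKD

CAD/HKD = 5.736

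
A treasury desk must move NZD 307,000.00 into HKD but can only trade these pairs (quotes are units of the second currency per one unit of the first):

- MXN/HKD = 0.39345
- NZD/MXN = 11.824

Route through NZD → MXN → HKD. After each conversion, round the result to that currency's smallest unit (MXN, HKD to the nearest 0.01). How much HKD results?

HKD 1,428,210.91

NZD 307,000.00 × 11.824 = MXN 3,629,968.00
MXN 3,629,968.00 × 0.39345 = HKD 1,428,210.91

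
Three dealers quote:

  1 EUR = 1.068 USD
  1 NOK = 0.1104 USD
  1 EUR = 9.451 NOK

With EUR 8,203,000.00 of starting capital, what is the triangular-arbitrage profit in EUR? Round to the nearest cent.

Profit: EUR 193,477.48

Profitable loop is EUR → USD → NOK → EUR:
EUR 8,203,000.00 × 1.068 = USD 8,760,804.00
USD 8,760,804.00 ÷ 0.1104 = NOK 79,355,108.70
NOK 79,355,108.70 ÷ 9.451 = EUR 8,396,477.48
Profit = EUR 8,396,477.48 − EUR 8,203,000.00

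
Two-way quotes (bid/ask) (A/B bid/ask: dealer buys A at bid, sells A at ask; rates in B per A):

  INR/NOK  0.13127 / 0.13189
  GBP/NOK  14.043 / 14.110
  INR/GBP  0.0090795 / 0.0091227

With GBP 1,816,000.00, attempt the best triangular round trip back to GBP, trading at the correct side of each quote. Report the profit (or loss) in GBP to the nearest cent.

Net profit: GBP 35,957.10

Best loop GBP → INR → NOK → GBP:
GBP 1,816,000.00 ÷ 0.0091227 (buy INR at ask) = INR 199,063,873.63
INR 199,063,873.63 × 0.13127 (sell INR at bid) = NOK 26,131,114.69
NOK 26,131,114.69 ÷ 14.110 (buy GBP at ask) = GBP 1,851,957.10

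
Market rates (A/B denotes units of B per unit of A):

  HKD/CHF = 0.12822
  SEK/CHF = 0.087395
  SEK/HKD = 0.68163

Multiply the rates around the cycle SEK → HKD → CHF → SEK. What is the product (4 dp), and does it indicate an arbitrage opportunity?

Around SEK → HKD → CHF → SEK: 1 × 0.68163 × 0.12822 ÷ 0.087395 = 1.000041
Product ≈ 1 (deviation 0.004%, within rounding noise).

1.0000 (no arbitrage)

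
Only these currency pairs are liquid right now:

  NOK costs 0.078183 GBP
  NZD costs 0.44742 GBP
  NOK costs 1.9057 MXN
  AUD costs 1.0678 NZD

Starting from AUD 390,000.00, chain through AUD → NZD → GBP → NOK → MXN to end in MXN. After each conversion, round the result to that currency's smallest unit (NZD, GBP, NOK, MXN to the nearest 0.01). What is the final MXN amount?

MXN 4,541,633.88

AUD 390,000.00 × 1.0678 = NZD 416,442.00
NZD 416,442.00 × 0.44742 = GBP 186,324.48
GBP 186,324.48 ÷ 0.078183 = NOK 2,383,184.07
NOK 2,383,184.07 × 1.9057 = MXN 4,541,633.88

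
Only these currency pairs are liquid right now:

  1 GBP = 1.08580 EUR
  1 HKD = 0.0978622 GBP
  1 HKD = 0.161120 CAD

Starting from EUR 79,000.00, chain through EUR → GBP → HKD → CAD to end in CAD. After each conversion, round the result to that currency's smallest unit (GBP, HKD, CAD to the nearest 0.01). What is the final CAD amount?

CAD 119,787.56

EUR 79,000.00 ÷ 1.08580 = GBP 72,757.41
GBP 72,757.41 ÷ 0.0978622 = HKD 743,467.96
HKD 743,467.96 × 0.161120 = CAD 119,787.56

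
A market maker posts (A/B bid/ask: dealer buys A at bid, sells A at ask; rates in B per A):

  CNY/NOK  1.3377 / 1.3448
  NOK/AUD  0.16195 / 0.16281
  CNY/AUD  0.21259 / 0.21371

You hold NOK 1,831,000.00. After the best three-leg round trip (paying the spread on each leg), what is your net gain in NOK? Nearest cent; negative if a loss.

Best loop NOK → AUD → CNY → NOK:
NOK 1,831,000.00 × 0.16195 (sell NOK at bid) = AUD 296,530.45
AUD 296,530.45 ÷ 0.21371 (buy CNY at ask) = CNY 1,387,536.62
CNY 1,387,536.62 × 1.3377 (sell CNY at bid) = NOK 1,856,107.73

Net profit: NOK 25,107.73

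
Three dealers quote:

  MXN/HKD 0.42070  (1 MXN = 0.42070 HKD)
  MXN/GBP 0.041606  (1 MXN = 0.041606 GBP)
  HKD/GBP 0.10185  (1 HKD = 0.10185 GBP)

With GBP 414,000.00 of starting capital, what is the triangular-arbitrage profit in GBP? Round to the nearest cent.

Profitable loop is GBP → MXN → HKD → GBP:
GBP 414,000.00 ÷ 0.041606 = MXN 9,950,487.91
MXN 9,950,487.91 × 0.42070 = HKD 4,186,170.26
HKD 4,186,170.26 × 0.10185 = GBP 426,361.44
Profit = GBP 426,361.44 − GBP 414,000.00

Profit: GBP 12,361.44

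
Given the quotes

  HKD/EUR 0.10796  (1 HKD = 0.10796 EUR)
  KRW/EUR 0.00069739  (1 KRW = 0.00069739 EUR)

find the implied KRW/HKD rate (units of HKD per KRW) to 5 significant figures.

1 KRW × 0.00069739 = 0.00069739 EUR
0.00069739 EUR ÷ 0.10796 = 0.00645971 HKD

KRW/HKD = 0.0064597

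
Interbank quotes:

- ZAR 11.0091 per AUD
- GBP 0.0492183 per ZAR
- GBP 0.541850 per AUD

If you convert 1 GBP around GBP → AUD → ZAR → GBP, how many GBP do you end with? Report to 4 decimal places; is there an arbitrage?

Around GBP → AUD → ZAR → GBP: 1 ÷ 0.541850 × 11.0091 × 0.0492183 = 0.999998
Product ≈ 1 (deviation 0.000%, within rounding noise).

1.0000 (no arbitrage)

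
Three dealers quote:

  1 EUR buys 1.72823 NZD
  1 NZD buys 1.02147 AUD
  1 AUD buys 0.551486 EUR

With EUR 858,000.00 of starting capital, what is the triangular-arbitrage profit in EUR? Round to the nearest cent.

Profitable loop is EUR → AUD → NZD → EUR:
EUR 858,000.00 ÷ 0.551486 = AUD 1,555,796.52
AUD 1,555,796.52 ÷ 1.02147 = NZD 1,523,095.66
NZD 1,523,095.66 ÷ 1.72823 = EUR 881,303.79
Profit = EUR 881,303.79 − EUR 858,000.00

Profit: EUR 23,303.79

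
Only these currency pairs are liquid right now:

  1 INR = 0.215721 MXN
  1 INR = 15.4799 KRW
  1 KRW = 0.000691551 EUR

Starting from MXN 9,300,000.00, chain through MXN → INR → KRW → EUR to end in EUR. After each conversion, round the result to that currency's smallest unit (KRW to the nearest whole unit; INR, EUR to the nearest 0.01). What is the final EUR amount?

MXN 9,300,000.00 ÷ 0.215721 = INR 43,111,240.91
INR 43,111,240.91 × 15.4799 = KRW 667,357,698
KRW 667,357,698 × 0.000691551 = EUR 461,511.88

EUR 461,511.88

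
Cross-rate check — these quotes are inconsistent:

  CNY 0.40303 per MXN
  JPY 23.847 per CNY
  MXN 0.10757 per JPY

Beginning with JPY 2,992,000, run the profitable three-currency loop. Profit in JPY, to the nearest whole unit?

Profitable loop is JPY → MXN → CNY → JPY:
JPY 2,992,000 × 0.10757 = MXN 321,849.44
MXN 321,849.44 × 0.40303 = CNY 129,714.98
CNY 129,714.98 × 23.847 = JPY 3,093,313
Profit = JPY 3,093,313 − JPY 2,992,000

Profit: JPY 101,313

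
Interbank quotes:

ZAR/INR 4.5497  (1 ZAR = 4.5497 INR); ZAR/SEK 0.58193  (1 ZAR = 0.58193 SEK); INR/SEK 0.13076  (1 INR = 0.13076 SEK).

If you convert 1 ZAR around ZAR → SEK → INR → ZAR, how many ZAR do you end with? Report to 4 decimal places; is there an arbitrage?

0.9782 (arbitrage exists)

Around ZAR → SEK → INR → ZAR: 1 × 0.58193 ÷ 0.13076 ÷ 4.5497 = 0.978167
Product < 1; profitable direction is ZAR → INR → SEK → ZAR.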